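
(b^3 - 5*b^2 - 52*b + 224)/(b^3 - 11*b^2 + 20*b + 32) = (b + 7)/(b + 1)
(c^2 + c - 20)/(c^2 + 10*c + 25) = (c - 4)/(c + 5)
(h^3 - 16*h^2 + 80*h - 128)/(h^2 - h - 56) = (h^2 - 8*h + 16)/(h + 7)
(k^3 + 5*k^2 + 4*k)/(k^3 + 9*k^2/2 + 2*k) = 2*(k + 1)/(2*k + 1)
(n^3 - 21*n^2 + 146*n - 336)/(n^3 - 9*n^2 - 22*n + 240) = (n - 7)/(n + 5)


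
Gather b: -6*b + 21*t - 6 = -6*b + 21*t - 6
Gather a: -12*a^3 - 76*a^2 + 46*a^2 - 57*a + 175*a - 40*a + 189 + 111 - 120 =-12*a^3 - 30*a^2 + 78*a + 180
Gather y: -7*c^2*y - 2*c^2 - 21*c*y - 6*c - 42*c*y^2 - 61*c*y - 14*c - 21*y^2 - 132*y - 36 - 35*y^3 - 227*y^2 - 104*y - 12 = -2*c^2 - 20*c - 35*y^3 + y^2*(-42*c - 248) + y*(-7*c^2 - 82*c - 236) - 48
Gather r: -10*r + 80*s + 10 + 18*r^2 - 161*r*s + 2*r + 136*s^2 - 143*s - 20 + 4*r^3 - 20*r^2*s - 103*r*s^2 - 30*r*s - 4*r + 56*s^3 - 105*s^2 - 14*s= 4*r^3 + r^2*(18 - 20*s) + r*(-103*s^2 - 191*s - 12) + 56*s^3 + 31*s^2 - 77*s - 10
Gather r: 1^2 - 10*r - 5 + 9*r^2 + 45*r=9*r^2 + 35*r - 4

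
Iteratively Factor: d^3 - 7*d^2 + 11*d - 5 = (d - 1)*(d^2 - 6*d + 5) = (d - 1)^2*(d - 5)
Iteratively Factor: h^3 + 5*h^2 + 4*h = (h + 4)*(h^2 + h) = h*(h + 4)*(h + 1)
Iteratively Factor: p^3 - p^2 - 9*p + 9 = (p - 3)*(p^2 + 2*p - 3) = (p - 3)*(p - 1)*(p + 3)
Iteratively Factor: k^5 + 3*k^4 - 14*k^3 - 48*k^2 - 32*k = (k + 4)*(k^4 - k^3 - 10*k^2 - 8*k) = (k + 2)*(k + 4)*(k^3 - 3*k^2 - 4*k) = k*(k + 2)*(k + 4)*(k^2 - 3*k - 4) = k*(k - 4)*(k + 2)*(k + 4)*(k + 1)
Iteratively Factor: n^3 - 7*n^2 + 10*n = (n - 5)*(n^2 - 2*n) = (n - 5)*(n - 2)*(n)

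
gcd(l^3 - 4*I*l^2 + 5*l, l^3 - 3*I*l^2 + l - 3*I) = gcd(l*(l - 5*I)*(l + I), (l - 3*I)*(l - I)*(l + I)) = l + I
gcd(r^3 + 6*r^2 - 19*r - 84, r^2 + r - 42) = r + 7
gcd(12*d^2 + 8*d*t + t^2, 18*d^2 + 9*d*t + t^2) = 6*d + t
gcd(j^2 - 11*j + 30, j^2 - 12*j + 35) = j - 5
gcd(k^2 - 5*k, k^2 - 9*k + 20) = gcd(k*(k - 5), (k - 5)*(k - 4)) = k - 5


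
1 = 1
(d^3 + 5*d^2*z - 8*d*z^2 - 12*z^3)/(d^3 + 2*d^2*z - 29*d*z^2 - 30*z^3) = (-d + 2*z)/(-d + 5*z)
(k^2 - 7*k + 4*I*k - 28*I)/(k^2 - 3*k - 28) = (k + 4*I)/(k + 4)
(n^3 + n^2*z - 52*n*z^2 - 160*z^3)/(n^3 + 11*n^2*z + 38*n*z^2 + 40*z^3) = (n - 8*z)/(n + 2*z)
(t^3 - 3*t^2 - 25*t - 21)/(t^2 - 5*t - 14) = (t^2 + 4*t + 3)/(t + 2)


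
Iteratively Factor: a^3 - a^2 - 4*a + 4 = (a + 2)*(a^2 - 3*a + 2) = (a - 1)*(a + 2)*(a - 2)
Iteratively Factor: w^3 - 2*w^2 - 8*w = (w + 2)*(w^2 - 4*w) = (w - 4)*(w + 2)*(w)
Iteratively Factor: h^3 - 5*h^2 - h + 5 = (h - 5)*(h^2 - 1) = (h - 5)*(h + 1)*(h - 1)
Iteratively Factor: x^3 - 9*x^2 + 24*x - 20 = (x - 5)*(x^2 - 4*x + 4) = (x - 5)*(x - 2)*(x - 2)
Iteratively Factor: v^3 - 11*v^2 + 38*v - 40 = (v - 2)*(v^2 - 9*v + 20) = (v - 4)*(v - 2)*(v - 5)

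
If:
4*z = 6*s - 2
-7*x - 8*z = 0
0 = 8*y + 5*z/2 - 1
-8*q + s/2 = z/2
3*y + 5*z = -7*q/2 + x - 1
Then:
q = 737/27592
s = 501/3449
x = 1112/3449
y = 11763/55184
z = -973/3449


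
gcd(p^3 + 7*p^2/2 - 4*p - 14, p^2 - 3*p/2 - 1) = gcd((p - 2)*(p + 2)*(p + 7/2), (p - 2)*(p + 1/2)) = p - 2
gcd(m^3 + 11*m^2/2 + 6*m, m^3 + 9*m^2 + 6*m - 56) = m + 4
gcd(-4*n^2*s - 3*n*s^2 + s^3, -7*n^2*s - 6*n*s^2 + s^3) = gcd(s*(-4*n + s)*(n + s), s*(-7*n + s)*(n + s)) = n*s + s^2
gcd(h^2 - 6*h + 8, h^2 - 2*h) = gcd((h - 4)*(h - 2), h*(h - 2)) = h - 2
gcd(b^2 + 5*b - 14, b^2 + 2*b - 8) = b - 2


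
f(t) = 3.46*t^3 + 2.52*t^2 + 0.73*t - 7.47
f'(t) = 10.38*t^2 + 5.04*t + 0.73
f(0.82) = -3.27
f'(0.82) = 11.84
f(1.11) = 1.18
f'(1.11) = 19.11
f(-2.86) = -69.89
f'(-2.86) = 71.22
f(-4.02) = -194.46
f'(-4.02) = 148.21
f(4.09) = 274.40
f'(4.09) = 194.98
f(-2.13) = -31.03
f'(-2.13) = 37.09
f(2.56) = 68.96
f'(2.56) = 81.66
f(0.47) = -6.21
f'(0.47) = 5.39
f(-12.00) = -5632.23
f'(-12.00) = 1434.97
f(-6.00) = -668.49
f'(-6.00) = 344.17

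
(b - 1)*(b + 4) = b^2 + 3*b - 4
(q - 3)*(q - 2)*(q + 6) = q^3 + q^2 - 24*q + 36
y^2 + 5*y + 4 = (y + 1)*(y + 4)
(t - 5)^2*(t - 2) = t^3 - 12*t^2 + 45*t - 50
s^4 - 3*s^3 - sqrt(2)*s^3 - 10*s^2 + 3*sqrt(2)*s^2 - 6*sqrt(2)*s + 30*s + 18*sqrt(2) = (s - 3)*(s - 3*sqrt(2))*(s + sqrt(2))^2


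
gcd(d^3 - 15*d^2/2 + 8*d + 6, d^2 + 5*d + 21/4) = 1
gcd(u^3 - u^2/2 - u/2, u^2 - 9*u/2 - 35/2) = 1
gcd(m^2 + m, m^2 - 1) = m + 1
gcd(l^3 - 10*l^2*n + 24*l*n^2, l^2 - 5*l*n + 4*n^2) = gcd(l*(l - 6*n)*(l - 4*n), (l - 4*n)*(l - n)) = l - 4*n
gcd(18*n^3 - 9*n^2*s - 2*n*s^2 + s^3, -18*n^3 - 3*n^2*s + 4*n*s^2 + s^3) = -6*n^2 + n*s + s^2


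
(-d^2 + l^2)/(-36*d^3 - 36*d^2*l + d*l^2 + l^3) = (d - l)/(36*d^2 - l^2)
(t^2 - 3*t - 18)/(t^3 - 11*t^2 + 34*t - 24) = (t + 3)/(t^2 - 5*t + 4)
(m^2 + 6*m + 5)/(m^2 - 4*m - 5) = (m + 5)/(m - 5)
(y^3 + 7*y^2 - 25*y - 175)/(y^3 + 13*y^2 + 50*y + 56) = (y^2 - 25)/(y^2 + 6*y + 8)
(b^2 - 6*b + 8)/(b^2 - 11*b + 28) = (b - 2)/(b - 7)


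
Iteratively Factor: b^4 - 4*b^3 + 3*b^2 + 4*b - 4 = (b - 2)*(b^3 - 2*b^2 - b + 2) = (b - 2)*(b + 1)*(b^2 - 3*b + 2) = (b - 2)^2*(b + 1)*(b - 1)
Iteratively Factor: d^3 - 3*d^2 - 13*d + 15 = (d - 1)*(d^2 - 2*d - 15) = (d - 5)*(d - 1)*(d + 3)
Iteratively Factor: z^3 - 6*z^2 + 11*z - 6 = (z - 2)*(z^2 - 4*z + 3) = (z - 2)*(z - 1)*(z - 3)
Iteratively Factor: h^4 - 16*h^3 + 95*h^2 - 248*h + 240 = (h - 4)*(h^3 - 12*h^2 + 47*h - 60) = (h - 5)*(h - 4)*(h^2 - 7*h + 12) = (h - 5)*(h - 4)^2*(h - 3)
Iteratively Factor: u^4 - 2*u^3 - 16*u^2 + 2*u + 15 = (u + 3)*(u^3 - 5*u^2 - u + 5) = (u - 5)*(u + 3)*(u^2 - 1) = (u - 5)*(u - 1)*(u + 3)*(u + 1)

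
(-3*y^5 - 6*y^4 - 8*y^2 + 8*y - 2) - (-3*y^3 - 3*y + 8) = -3*y^5 - 6*y^4 + 3*y^3 - 8*y^2 + 11*y - 10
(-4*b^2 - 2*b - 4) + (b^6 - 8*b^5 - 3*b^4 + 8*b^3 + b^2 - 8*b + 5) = b^6 - 8*b^5 - 3*b^4 + 8*b^3 - 3*b^2 - 10*b + 1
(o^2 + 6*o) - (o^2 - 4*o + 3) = 10*o - 3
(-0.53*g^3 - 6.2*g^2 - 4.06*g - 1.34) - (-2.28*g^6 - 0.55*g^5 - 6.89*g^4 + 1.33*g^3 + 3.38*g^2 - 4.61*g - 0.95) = 2.28*g^6 + 0.55*g^5 + 6.89*g^4 - 1.86*g^3 - 9.58*g^2 + 0.550000000000001*g - 0.39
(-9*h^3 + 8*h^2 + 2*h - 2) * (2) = -18*h^3 + 16*h^2 + 4*h - 4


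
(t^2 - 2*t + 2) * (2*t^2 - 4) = 2*t^4 - 4*t^3 + 8*t - 8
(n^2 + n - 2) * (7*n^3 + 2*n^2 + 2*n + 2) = 7*n^5 + 9*n^4 - 10*n^3 - 2*n - 4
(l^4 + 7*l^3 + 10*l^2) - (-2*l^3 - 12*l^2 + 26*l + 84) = l^4 + 9*l^3 + 22*l^2 - 26*l - 84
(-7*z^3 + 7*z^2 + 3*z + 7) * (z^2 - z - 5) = -7*z^5 + 14*z^4 + 31*z^3 - 31*z^2 - 22*z - 35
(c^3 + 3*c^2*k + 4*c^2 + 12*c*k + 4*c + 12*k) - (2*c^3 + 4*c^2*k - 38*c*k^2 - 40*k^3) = -c^3 - c^2*k + 4*c^2 + 38*c*k^2 + 12*c*k + 4*c + 40*k^3 + 12*k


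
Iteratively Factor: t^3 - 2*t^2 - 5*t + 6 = (t - 3)*(t^2 + t - 2) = (t - 3)*(t - 1)*(t + 2)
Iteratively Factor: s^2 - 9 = (s + 3)*(s - 3)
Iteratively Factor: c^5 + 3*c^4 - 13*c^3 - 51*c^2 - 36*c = (c + 3)*(c^4 - 13*c^2 - 12*c) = (c - 4)*(c + 3)*(c^3 + 4*c^2 + 3*c) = c*(c - 4)*(c + 3)*(c^2 + 4*c + 3) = c*(c - 4)*(c + 1)*(c + 3)*(c + 3)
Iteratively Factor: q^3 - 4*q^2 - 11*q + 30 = (q - 2)*(q^2 - 2*q - 15) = (q - 5)*(q - 2)*(q + 3)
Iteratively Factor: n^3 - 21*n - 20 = (n + 4)*(n^2 - 4*n - 5) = (n + 1)*(n + 4)*(n - 5)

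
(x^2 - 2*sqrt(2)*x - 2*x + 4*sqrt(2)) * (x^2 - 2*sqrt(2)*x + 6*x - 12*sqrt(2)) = x^4 - 4*sqrt(2)*x^3 + 4*x^3 - 16*sqrt(2)*x^2 - 4*x^2 + 32*x + 48*sqrt(2)*x - 96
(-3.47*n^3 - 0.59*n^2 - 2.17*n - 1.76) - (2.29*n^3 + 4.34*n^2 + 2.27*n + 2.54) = -5.76*n^3 - 4.93*n^2 - 4.44*n - 4.3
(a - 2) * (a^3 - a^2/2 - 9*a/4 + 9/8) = a^4 - 5*a^3/2 - 5*a^2/4 + 45*a/8 - 9/4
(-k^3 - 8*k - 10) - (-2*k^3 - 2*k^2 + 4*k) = k^3 + 2*k^2 - 12*k - 10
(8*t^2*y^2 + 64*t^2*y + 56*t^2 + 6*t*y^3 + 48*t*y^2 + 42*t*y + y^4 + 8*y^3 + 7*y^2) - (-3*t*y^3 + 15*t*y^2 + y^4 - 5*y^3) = 8*t^2*y^2 + 64*t^2*y + 56*t^2 + 9*t*y^3 + 33*t*y^2 + 42*t*y + 13*y^3 + 7*y^2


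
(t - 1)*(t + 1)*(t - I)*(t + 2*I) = t^4 + I*t^3 + t^2 - I*t - 2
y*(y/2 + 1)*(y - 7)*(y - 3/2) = y^4/2 - 13*y^3/4 - 13*y^2/4 + 21*y/2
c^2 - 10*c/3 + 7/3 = (c - 7/3)*(c - 1)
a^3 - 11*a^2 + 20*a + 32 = (a - 8)*(a - 4)*(a + 1)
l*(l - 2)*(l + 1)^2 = l^4 - 3*l^2 - 2*l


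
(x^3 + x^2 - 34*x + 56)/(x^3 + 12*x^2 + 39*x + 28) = (x^2 - 6*x + 8)/(x^2 + 5*x + 4)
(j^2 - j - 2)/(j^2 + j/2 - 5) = 2*(j + 1)/(2*j + 5)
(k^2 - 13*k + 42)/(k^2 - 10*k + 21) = (k - 6)/(k - 3)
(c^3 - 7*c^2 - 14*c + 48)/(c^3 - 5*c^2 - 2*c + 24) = (c^3 - 7*c^2 - 14*c + 48)/(c^3 - 5*c^2 - 2*c + 24)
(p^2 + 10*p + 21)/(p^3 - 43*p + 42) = (p + 3)/(p^2 - 7*p + 6)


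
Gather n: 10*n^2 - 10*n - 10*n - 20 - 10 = 10*n^2 - 20*n - 30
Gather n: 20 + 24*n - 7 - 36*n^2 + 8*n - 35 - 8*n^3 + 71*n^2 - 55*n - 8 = -8*n^3 + 35*n^2 - 23*n - 30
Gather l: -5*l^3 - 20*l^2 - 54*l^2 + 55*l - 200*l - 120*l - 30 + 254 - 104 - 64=-5*l^3 - 74*l^2 - 265*l + 56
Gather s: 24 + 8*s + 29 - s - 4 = 7*s + 49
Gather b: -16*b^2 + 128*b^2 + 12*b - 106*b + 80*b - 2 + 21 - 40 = 112*b^2 - 14*b - 21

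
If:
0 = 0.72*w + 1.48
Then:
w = -2.06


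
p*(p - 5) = p^2 - 5*p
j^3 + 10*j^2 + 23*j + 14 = (j + 1)*(j + 2)*(j + 7)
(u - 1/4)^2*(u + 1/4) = u^3 - u^2/4 - u/16 + 1/64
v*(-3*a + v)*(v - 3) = -3*a*v^2 + 9*a*v + v^3 - 3*v^2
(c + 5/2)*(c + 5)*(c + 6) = c^3 + 27*c^2/2 + 115*c/2 + 75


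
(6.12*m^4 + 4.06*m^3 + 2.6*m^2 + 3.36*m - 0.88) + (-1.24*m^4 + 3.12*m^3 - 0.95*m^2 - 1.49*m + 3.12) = 4.88*m^4 + 7.18*m^3 + 1.65*m^2 + 1.87*m + 2.24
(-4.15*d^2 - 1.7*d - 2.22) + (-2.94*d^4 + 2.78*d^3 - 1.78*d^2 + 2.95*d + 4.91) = -2.94*d^4 + 2.78*d^3 - 5.93*d^2 + 1.25*d + 2.69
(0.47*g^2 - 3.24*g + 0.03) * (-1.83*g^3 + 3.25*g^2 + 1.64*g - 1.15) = -0.8601*g^5 + 7.4567*g^4 - 9.8141*g^3 - 5.7566*g^2 + 3.7752*g - 0.0345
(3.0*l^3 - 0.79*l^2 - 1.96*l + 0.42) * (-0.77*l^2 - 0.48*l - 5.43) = -2.31*l^5 - 0.8317*l^4 - 14.4016*l^3 + 4.9071*l^2 + 10.4412*l - 2.2806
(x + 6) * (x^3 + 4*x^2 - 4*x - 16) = x^4 + 10*x^3 + 20*x^2 - 40*x - 96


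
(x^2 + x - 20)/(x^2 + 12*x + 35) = (x - 4)/(x + 7)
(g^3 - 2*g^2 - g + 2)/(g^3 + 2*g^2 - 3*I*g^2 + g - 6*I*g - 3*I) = (g^2 - 3*g + 2)/(g^2 + g*(1 - 3*I) - 3*I)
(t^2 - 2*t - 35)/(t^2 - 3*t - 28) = (t + 5)/(t + 4)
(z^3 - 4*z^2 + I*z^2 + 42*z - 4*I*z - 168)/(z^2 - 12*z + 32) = (z^2 + I*z + 42)/(z - 8)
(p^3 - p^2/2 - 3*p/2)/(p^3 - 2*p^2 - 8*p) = (-2*p^2 + p + 3)/(2*(-p^2 + 2*p + 8))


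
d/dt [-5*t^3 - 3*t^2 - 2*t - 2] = -15*t^2 - 6*t - 2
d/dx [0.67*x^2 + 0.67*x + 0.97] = 1.34*x + 0.67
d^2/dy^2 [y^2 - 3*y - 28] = 2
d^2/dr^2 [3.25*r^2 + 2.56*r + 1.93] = 6.50000000000000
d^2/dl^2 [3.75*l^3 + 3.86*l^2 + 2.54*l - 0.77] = 22.5*l + 7.72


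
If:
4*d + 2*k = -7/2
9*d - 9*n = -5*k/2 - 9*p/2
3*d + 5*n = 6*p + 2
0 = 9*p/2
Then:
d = 319/376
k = -162/47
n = -41/376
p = 0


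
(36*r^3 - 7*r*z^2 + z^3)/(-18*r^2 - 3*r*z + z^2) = (-6*r^2 - r*z + z^2)/(3*r + z)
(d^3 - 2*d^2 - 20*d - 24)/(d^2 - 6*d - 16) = (d^2 - 4*d - 12)/(d - 8)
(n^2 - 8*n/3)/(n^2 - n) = (n - 8/3)/(n - 1)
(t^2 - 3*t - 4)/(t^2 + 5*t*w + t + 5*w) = (t - 4)/(t + 5*w)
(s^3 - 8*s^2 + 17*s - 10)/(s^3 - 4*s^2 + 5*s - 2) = (s - 5)/(s - 1)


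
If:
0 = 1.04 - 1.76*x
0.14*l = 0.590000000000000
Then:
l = 4.21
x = 0.59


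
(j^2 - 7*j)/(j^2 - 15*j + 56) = j/(j - 8)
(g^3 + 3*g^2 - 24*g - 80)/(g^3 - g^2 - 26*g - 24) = (g^2 - g - 20)/(g^2 - 5*g - 6)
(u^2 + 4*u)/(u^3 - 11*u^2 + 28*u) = (u + 4)/(u^2 - 11*u + 28)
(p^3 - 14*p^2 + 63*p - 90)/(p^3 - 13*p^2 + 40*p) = (p^2 - 9*p + 18)/(p*(p - 8))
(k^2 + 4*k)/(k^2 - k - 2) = k*(k + 4)/(k^2 - k - 2)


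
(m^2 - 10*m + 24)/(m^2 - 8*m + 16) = (m - 6)/(m - 4)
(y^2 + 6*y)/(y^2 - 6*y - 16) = y*(y + 6)/(y^2 - 6*y - 16)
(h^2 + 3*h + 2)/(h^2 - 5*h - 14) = (h + 1)/(h - 7)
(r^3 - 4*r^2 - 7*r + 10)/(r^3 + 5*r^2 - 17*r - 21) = (r^3 - 4*r^2 - 7*r + 10)/(r^3 + 5*r^2 - 17*r - 21)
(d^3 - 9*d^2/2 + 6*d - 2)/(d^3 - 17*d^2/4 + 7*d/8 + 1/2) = 4*(d^2 - 4*d + 4)/(4*d^2 - 15*d - 4)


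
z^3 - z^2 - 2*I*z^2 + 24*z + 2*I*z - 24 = (z - 1)*(z - 6*I)*(z + 4*I)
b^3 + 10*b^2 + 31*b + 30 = (b + 2)*(b + 3)*(b + 5)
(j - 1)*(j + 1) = j^2 - 1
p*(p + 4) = p^2 + 4*p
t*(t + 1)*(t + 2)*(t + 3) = t^4 + 6*t^3 + 11*t^2 + 6*t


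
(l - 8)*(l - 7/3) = l^2 - 31*l/3 + 56/3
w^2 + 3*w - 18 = (w - 3)*(w + 6)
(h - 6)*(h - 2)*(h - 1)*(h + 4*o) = h^4 + 4*h^3*o - 9*h^3 - 36*h^2*o + 20*h^2 + 80*h*o - 12*h - 48*o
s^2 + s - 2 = (s - 1)*(s + 2)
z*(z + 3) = z^2 + 3*z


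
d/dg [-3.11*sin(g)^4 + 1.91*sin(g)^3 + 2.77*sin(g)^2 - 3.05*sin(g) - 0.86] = (-12.44*sin(g)^3 + 5.73*sin(g)^2 + 5.54*sin(g) - 3.05)*cos(g)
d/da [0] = 0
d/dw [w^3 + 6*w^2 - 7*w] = 3*w^2 + 12*w - 7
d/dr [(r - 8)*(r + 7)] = 2*r - 1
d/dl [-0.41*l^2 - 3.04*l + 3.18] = -0.82*l - 3.04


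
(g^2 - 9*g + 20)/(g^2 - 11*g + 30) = (g - 4)/(g - 6)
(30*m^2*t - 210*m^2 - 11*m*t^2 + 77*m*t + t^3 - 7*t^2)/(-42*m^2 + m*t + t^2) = (-5*m*t + 35*m + t^2 - 7*t)/(7*m + t)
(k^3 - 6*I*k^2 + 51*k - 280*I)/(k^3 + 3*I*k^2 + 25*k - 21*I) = (k^2 - 13*I*k - 40)/(k^2 - 4*I*k - 3)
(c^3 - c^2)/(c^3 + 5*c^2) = (c - 1)/(c + 5)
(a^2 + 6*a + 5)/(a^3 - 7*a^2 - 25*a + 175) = (a + 1)/(a^2 - 12*a + 35)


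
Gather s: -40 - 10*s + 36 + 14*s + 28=4*s + 24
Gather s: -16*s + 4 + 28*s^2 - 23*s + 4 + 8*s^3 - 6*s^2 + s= 8*s^3 + 22*s^2 - 38*s + 8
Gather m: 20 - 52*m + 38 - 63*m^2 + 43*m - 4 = -63*m^2 - 9*m + 54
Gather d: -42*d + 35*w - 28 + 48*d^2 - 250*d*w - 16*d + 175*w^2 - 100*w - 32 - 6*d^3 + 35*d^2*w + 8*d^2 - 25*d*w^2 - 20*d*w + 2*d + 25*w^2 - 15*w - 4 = -6*d^3 + d^2*(35*w + 56) + d*(-25*w^2 - 270*w - 56) + 200*w^2 - 80*w - 64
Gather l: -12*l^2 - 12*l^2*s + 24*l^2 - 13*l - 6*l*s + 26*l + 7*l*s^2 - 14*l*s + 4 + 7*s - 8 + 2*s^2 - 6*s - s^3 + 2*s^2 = l^2*(12 - 12*s) + l*(7*s^2 - 20*s + 13) - s^3 + 4*s^2 + s - 4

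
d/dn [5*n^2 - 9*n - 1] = 10*n - 9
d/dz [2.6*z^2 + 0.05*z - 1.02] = 5.2*z + 0.05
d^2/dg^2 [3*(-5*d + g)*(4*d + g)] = 6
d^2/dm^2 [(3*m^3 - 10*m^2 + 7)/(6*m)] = 1 + 7/(3*m^3)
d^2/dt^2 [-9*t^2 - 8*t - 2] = -18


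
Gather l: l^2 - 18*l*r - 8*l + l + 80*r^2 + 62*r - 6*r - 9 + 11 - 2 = l^2 + l*(-18*r - 7) + 80*r^2 + 56*r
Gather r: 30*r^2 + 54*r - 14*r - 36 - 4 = 30*r^2 + 40*r - 40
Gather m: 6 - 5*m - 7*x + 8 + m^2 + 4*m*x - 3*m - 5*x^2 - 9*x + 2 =m^2 + m*(4*x - 8) - 5*x^2 - 16*x + 16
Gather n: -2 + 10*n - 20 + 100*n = 110*n - 22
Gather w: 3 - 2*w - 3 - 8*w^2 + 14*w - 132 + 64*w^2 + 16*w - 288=56*w^2 + 28*w - 420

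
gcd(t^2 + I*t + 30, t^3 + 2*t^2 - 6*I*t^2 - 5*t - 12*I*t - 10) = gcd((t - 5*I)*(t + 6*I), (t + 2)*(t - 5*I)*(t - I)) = t - 5*I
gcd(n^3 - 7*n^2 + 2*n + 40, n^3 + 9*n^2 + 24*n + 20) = n + 2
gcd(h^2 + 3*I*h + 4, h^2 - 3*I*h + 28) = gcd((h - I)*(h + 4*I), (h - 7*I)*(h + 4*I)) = h + 4*I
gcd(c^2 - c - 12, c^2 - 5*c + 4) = c - 4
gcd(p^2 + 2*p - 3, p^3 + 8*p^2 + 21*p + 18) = p + 3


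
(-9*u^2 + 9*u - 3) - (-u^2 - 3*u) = -8*u^2 + 12*u - 3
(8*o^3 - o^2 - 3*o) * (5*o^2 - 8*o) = 40*o^5 - 69*o^4 - 7*o^3 + 24*o^2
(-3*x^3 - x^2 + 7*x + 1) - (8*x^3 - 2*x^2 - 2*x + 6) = -11*x^3 + x^2 + 9*x - 5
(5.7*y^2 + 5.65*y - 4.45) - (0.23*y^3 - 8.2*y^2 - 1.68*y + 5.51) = -0.23*y^3 + 13.9*y^2 + 7.33*y - 9.96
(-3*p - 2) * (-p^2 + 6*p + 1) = 3*p^3 - 16*p^2 - 15*p - 2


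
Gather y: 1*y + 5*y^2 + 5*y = 5*y^2 + 6*y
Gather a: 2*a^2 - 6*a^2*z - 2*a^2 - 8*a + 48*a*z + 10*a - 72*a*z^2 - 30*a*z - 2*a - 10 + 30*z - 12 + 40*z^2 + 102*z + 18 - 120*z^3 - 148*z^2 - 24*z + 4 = -6*a^2*z + a*(-72*z^2 + 18*z) - 120*z^3 - 108*z^2 + 108*z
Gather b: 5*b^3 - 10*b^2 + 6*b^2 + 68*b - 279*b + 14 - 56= 5*b^3 - 4*b^2 - 211*b - 42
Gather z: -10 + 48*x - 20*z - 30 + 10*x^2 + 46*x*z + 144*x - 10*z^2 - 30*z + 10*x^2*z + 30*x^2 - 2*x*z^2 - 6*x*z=40*x^2 + 192*x + z^2*(-2*x - 10) + z*(10*x^2 + 40*x - 50) - 40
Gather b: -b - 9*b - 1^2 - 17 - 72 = -10*b - 90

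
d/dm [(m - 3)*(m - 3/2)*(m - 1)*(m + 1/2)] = m*(8*m^2 - 30*m + 25)/2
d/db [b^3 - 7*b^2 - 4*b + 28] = 3*b^2 - 14*b - 4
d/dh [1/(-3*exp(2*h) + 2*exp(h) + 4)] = (6*exp(h) - 2)*exp(h)/(-3*exp(2*h) + 2*exp(h) + 4)^2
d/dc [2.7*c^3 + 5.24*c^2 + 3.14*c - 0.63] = 8.1*c^2 + 10.48*c + 3.14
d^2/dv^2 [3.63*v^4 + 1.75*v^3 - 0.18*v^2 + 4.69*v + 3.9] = 43.56*v^2 + 10.5*v - 0.36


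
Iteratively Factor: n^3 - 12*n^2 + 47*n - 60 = (n - 4)*(n^2 - 8*n + 15) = (n - 4)*(n - 3)*(n - 5)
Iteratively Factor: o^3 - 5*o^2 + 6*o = (o)*(o^2 - 5*o + 6) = o*(o - 3)*(o - 2)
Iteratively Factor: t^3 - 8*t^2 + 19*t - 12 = (t - 4)*(t^2 - 4*t + 3) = (t - 4)*(t - 1)*(t - 3)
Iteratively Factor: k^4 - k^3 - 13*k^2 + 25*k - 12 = (k + 4)*(k^3 - 5*k^2 + 7*k - 3) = (k - 3)*(k + 4)*(k^2 - 2*k + 1) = (k - 3)*(k - 1)*(k + 4)*(k - 1)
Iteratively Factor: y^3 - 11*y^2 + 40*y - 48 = (y - 4)*(y^2 - 7*y + 12) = (y - 4)*(y - 3)*(y - 4)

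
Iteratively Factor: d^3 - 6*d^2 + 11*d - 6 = (d - 3)*(d^2 - 3*d + 2) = (d - 3)*(d - 1)*(d - 2)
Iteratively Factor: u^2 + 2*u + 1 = (u + 1)*(u + 1)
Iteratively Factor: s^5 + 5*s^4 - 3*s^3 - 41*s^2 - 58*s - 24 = (s - 3)*(s^4 + 8*s^3 + 21*s^2 + 22*s + 8) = (s - 3)*(s + 1)*(s^3 + 7*s^2 + 14*s + 8) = (s - 3)*(s + 1)^2*(s^2 + 6*s + 8) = (s - 3)*(s + 1)^2*(s + 4)*(s + 2)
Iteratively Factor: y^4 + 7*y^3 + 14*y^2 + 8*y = (y + 1)*(y^3 + 6*y^2 + 8*y) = (y + 1)*(y + 2)*(y^2 + 4*y) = y*(y + 1)*(y + 2)*(y + 4)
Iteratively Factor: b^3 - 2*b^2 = (b)*(b^2 - 2*b) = b*(b - 2)*(b)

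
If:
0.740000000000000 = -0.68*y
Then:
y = -1.09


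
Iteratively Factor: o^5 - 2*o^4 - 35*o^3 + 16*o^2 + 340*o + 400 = (o - 5)*(o^4 + 3*o^3 - 20*o^2 - 84*o - 80) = (o - 5)*(o + 2)*(o^3 + o^2 - 22*o - 40) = (o - 5)*(o + 2)*(o + 4)*(o^2 - 3*o - 10) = (o - 5)*(o + 2)^2*(o + 4)*(o - 5)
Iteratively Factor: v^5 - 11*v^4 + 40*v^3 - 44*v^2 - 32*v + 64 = (v - 2)*(v^4 - 9*v^3 + 22*v^2 - 32) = (v - 2)*(v + 1)*(v^3 - 10*v^2 + 32*v - 32) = (v - 4)*(v - 2)*(v + 1)*(v^2 - 6*v + 8) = (v - 4)^2*(v - 2)*(v + 1)*(v - 2)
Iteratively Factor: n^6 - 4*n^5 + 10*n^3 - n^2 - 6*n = (n - 3)*(n^5 - n^4 - 3*n^3 + n^2 + 2*n) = (n - 3)*(n + 1)*(n^4 - 2*n^3 - n^2 + 2*n) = (n - 3)*(n - 2)*(n + 1)*(n^3 - n) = (n - 3)*(n - 2)*(n + 1)^2*(n^2 - n) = n*(n - 3)*(n - 2)*(n + 1)^2*(n - 1)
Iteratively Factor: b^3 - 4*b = (b - 2)*(b^2 + 2*b) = (b - 2)*(b + 2)*(b)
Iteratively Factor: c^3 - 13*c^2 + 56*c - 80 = (c - 5)*(c^2 - 8*c + 16) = (c - 5)*(c - 4)*(c - 4)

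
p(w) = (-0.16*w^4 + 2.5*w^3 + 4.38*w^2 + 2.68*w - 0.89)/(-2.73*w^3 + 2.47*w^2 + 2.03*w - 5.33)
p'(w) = (8.19*w^2 - 4.94*w - 2.03)*(-0.16*w^4 + 2.5*w^3 + 4.38*w^2 + 2.68*w - 0.89)/(-2.73*w^3 + 2.47*w^2 + 2.03*w - 5.33)^2 + (-0.64*w^3 + 7.5*w^2 + 8.76*w + 2.68)/(-2.73*w^3 + 2.47*w^2 + 2.03*w - 5.33) = (0.4368*w^6 - 0.790400000000002*w^5 + 17.158*w^4 + 28.194*w^3 - 44.9923*w^2 - 42.2942*w - 12.4777)/(7.4529*w^6 - 13.4862*w^5 - 4.9829*w^4 + 39.13*w^3 - 22.2093*w^2 - 21.6398*w + 28.4089)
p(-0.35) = 0.25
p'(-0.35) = -0.13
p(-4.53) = -0.77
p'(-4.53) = 0.11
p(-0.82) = 0.42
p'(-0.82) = -1.05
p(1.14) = -2.93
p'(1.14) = -3.30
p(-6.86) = -1.00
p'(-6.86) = 0.09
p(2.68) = -2.24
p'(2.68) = 0.86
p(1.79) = -3.25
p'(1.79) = 1.18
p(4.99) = -1.22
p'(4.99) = 0.23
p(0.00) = 0.17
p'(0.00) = -0.44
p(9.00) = -0.65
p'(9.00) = 0.10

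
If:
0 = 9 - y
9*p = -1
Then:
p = -1/9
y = 9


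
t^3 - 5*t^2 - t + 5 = (t - 5)*(t - 1)*(t + 1)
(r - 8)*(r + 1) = r^2 - 7*r - 8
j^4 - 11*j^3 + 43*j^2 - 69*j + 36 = (j - 4)*(j - 3)^2*(j - 1)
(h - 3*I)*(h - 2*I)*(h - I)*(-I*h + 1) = -I*h^4 - 5*h^3 + 5*I*h^2 - 5*h + 6*I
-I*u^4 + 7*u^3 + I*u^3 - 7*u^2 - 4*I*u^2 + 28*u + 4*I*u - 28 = (u - 2*I)*(u + 2*I)*(u + 7*I)*(-I*u + I)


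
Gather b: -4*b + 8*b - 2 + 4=4*b + 2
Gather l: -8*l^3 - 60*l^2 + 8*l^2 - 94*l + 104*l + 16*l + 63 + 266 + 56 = -8*l^3 - 52*l^2 + 26*l + 385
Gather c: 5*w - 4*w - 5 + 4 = w - 1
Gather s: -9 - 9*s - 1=-9*s - 10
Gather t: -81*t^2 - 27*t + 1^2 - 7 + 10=-81*t^2 - 27*t + 4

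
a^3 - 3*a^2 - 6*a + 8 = (a - 4)*(a - 1)*(a + 2)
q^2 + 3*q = q*(q + 3)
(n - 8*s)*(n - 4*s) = n^2 - 12*n*s + 32*s^2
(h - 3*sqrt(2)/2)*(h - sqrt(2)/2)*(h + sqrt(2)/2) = h^3 - 3*sqrt(2)*h^2/2 - h/2 + 3*sqrt(2)/4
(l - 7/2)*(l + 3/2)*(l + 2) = l^3 - 37*l/4 - 21/2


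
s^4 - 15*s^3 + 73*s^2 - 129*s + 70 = (s - 7)*(s - 5)*(s - 2)*(s - 1)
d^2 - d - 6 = (d - 3)*(d + 2)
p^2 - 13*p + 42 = (p - 7)*(p - 6)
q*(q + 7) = q^2 + 7*q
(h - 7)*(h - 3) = h^2 - 10*h + 21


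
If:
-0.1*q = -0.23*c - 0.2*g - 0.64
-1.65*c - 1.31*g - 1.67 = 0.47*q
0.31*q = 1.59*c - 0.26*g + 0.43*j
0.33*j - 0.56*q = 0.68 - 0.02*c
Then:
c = -1.30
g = -0.51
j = 6.22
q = 2.41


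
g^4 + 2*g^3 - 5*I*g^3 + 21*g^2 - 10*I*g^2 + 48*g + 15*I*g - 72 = (g - 1)*(g + 3)*(g - 8*I)*(g + 3*I)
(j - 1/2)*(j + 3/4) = j^2 + j/4 - 3/8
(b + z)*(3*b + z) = 3*b^2 + 4*b*z + z^2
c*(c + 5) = c^2 + 5*c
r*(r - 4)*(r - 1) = r^3 - 5*r^2 + 4*r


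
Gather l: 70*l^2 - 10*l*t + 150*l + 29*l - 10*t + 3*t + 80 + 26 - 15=70*l^2 + l*(179 - 10*t) - 7*t + 91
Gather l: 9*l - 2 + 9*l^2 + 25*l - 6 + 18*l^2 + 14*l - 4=27*l^2 + 48*l - 12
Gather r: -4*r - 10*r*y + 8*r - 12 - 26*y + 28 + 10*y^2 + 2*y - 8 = r*(4 - 10*y) + 10*y^2 - 24*y + 8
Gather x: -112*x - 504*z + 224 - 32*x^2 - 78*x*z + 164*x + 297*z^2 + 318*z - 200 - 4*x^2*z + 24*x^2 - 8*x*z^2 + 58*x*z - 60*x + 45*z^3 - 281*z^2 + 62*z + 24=x^2*(-4*z - 8) + x*(-8*z^2 - 20*z - 8) + 45*z^3 + 16*z^2 - 124*z + 48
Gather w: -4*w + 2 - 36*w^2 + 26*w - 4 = -36*w^2 + 22*w - 2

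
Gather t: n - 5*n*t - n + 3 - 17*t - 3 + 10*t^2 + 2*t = 10*t^2 + t*(-5*n - 15)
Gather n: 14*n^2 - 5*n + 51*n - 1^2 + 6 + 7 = 14*n^2 + 46*n + 12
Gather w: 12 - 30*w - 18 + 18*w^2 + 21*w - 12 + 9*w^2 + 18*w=27*w^2 + 9*w - 18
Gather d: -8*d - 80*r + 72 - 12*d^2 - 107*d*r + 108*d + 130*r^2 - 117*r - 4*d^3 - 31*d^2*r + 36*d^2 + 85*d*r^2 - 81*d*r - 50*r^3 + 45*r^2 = -4*d^3 + d^2*(24 - 31*r) + d*(85*r^2 - 188*r + 100) - 50*r^3 + 175*r^2 - 197*r + 72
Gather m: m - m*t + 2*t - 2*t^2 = m*(1 - t) - 2*t^2 + 2*t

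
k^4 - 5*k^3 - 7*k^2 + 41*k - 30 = (k - 5)*(k - 2)*(k - 1)*(k + 3)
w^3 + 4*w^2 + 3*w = w*(w + 1)*(w + 3)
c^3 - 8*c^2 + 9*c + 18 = (c - 6)*(c - 3)*(c + 1)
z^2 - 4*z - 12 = (z - 6)*(z + 2)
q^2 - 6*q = q*(q - 6)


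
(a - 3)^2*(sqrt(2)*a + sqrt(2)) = sqrt(2)*a^3 - 5*sqrt(2)*a^2 + 3*sqrt(2)*a + 9*sqrt(2)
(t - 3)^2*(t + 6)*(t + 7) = t^4 + 7*t^3 - 27*t^2 - 135*t + 378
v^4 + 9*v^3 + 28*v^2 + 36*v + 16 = (v + 1)*(v + 2)^2*(v + 4)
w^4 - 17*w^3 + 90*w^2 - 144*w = w*(w - 8)*(w - 6)*(w - 3)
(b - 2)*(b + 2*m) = b^2 + 2*b*m - 2*b - 4*m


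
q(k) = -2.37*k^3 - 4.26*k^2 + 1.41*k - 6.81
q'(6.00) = -305.67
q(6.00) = -663.63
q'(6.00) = -305.67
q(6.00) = -663.63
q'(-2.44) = -20.13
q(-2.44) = -1.18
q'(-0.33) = 3.45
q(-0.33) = -7.65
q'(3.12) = -94.38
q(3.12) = -115.86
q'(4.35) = -170.19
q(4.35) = -276.37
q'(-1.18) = 1.56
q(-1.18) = -10.51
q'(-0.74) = 3.82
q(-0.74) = -9.23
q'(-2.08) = -11.63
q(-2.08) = -6.85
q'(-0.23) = 2.99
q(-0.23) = -7.33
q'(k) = -7.11*k^2 - 8.52*k + 1.41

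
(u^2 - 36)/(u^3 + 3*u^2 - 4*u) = (u^2 - 36)/(u*(u^2 + 3*u - 4))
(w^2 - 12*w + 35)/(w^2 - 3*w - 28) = (w - 5)/(w + 4)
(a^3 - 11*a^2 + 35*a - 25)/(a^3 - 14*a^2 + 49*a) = (a^3 - 11*a^2 + 35*a - 25)/(a*(a^2 - 14*a + 49))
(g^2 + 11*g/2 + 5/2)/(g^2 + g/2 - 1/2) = (2*g^2 + 11*g + 5)/(2*g^2 + g - 1)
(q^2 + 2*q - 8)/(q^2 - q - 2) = (q + 4)/(q + 1)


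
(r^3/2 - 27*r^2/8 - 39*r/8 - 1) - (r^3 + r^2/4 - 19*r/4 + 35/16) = -r^3/2 - 29*r^2/8 - r/8 - 51/16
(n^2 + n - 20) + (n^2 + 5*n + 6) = 2*n^2 + 6*n - 14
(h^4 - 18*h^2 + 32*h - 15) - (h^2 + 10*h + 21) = h^4 - 19*h^2 + 22*h - 36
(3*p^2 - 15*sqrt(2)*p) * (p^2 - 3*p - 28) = 3*p^4 - 15*sqrt(2)*p^3 - 9*p^3 - 84*p^2 + 45*sqrt(2)*p^2 + 420*sqrt(2)*p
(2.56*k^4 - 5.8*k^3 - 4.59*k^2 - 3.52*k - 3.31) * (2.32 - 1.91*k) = -4.8896*k^5 + 17.0172*k^4 - 4.6891*k^3 - 3.9256*k^2 - 1.8443*k - 7.6792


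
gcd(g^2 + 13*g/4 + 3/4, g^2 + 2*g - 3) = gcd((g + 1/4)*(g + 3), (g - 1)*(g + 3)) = g + 3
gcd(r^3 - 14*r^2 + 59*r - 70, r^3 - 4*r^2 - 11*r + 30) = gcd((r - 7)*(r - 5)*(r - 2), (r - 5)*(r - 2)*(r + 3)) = r^2 - 7*r + 10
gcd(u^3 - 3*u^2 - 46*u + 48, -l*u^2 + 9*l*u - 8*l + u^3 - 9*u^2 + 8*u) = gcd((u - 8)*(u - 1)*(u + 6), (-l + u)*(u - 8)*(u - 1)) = u^2 - 9*u + 8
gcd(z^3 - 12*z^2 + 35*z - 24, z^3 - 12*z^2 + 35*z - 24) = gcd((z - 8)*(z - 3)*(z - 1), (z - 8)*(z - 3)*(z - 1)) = z^3 - 12*z^2 + 35*z - 24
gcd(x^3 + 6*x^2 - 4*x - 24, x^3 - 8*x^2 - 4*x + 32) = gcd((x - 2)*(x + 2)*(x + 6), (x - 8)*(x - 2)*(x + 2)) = x^2 - 4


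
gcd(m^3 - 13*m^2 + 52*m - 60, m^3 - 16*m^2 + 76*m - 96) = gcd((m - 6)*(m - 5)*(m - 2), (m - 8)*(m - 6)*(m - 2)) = m^2 - 8*m + 12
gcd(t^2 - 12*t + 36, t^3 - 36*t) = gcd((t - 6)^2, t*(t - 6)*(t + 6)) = t - 6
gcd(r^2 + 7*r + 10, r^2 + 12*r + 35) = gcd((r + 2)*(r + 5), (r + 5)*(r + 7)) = r + 5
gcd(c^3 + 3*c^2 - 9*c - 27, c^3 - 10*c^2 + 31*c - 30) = c - 3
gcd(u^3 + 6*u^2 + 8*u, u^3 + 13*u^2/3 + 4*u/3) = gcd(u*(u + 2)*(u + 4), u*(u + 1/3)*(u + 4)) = u^2 + 4*u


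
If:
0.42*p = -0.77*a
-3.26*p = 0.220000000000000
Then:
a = 0.04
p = -0.07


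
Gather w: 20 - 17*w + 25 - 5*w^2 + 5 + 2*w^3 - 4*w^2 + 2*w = 2*w^3 - 9*w^2 - 15*w + 50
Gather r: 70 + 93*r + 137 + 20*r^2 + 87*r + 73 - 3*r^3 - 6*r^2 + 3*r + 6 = -3*r^3 + 14*r^2 + 183*r + 286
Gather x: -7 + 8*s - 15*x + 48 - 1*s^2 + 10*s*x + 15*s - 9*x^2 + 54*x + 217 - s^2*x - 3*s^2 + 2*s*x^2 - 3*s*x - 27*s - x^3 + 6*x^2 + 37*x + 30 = -4*s^2 - 4*s - x^3 + x^2*(2*s - 3) + x*(-s^2 + 7*s + 76) + 288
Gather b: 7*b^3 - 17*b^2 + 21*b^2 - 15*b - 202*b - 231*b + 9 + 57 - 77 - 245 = 7*b^3 + 4*b^2 - 448*b - 256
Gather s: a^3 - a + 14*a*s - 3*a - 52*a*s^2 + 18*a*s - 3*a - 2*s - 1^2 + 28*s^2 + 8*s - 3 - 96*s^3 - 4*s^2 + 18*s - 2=a^3 - 7*a - 96*s^3 + s^2*(24 - 52*a) + s*(32*a + 24) - 6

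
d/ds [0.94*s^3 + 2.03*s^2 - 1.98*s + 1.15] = 2.82*s^2 + 4.06*s - 1.98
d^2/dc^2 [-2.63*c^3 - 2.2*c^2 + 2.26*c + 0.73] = -15.78*c - 4.4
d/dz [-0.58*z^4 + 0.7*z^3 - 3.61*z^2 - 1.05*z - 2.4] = -2.32*z^3 + 2.1*z^2 - 7.22*z - 1.05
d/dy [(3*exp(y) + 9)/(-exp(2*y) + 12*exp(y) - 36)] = 3*(exp(y) + 12)*exp(y)/(exp(3*y) - 18*exp(2*y) + 108*exp(y) - 216)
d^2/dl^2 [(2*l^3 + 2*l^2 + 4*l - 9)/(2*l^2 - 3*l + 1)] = 2*(42*l^3 - 138*l^2 + 144*l - 49)/(8*l^6 - 36*l^5 + 66*l^4 - 63*l^3 + 33*l^2 - 9*l + 1)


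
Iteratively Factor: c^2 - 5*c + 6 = (c - 2)*(c - 3)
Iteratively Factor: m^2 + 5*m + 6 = (m + 3)*(m + 2)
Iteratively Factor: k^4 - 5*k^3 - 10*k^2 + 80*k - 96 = (k + 4)*(k^3 - 9*k^2 + 26*k - 24) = (k - 4)*(k + 4)*(k^2 - 5*k + 6) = (k - 4)*(k - 2)*(k + 4)*(k - 3)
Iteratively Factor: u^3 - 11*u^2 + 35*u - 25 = (u - 5)*(u^2 - 6*u + 5) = (u - 5)*(u - 1)*(u - 5)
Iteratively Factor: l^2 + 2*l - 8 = (l + 4)*(l - 2)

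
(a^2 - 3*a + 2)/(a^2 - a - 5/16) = 16*(-a^2 + 3*a - 2)/(-16*a^2 + 16*a + 5)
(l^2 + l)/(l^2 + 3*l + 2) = l/(l + 2)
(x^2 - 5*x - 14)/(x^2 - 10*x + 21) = (x + 2)/(x - 3)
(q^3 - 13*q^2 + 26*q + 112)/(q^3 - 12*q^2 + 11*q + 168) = (q + 2)/(q + 3)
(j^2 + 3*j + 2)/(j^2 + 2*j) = (j + 1)/j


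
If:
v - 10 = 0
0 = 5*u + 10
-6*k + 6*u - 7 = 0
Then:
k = -19/6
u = -2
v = 10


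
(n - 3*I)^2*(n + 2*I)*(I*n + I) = I*n^4 + 4*n^3 + I*n^3 + 4*n^2 + 3*I*n^2 + 18*n + 3*I*n + 18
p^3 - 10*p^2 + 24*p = p*(p - 6)*(p - 4)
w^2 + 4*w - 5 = (w - 1)*(w + 5)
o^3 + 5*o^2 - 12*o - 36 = (o - 3)*(o + 2)*(o + 6)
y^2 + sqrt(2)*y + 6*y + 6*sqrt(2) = (y + 6)*(y + sqrt(2))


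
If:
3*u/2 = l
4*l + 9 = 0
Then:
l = -9/4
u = -3/2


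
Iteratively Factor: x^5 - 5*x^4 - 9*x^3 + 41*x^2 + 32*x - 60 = (x + 2)*(x^4 - 7*x^3 + 5*x^2 + 31*x - 30) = (x - 1)*(x + 2)*(x^3 - 6*x^2 - x + 30) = (x - 3)*(x - 1)*(x + 2)*(x^2 - 3*x - 10) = (x - 3)*(x - 1)*(x + 2)^2*(x - 5)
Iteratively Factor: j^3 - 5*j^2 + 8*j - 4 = (j - 2)*(j^2 - 3*j + 2) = (j - 2)^2*(j - 1)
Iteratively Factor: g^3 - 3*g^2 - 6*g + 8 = (g - 4)*(g^2 + g - 2) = (g - 4)*(g + 2)*(g - 1)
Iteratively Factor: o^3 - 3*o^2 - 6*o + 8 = (o - 4)*(o^2 + o - 2) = (o - 4)*(o + 2)*(o - 1)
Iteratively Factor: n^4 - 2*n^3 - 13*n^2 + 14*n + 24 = (n + 1)*(n^3 - 3*n^2 - 10*n + 24) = (n + 1)*(n + 3)*(n^2 - 6*n + 8) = (n - 4)*(n + 1)*(n + 3)*(n - 2)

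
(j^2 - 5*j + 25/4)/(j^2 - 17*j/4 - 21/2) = (-4*j^2 + 20*j - 25)/(-4*j^2 + 17*j + 42)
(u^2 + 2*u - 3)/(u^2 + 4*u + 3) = (u - 1)/(u + 1)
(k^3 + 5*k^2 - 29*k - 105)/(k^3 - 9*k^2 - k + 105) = (k + 7)/(k - 7)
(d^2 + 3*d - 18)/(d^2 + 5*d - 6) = (d - 3)/(d - 1)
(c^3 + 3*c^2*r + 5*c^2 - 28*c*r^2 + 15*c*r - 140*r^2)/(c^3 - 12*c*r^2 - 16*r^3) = (c^2 + 7*c*r + 5*c + 35*r)/(c^2 + 4*c*r + 4*r^2)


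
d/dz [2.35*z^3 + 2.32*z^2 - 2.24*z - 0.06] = 7.05*z^2 + 4.64*z - 2.24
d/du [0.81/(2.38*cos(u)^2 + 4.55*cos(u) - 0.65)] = (3.8556*cos(u) + 3.6855)*sin(u)/(2.38*cos(u)^2 + 4.55*cos(u) - 0.65)^2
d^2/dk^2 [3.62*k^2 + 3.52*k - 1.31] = 7.24000000000000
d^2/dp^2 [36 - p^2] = -2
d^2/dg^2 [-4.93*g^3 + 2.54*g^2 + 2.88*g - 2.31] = 5.08 - 29.58*g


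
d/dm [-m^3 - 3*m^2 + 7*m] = -3*m^2 - 6*m + 7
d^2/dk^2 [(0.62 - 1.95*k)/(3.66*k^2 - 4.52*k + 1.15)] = (-(1.95*k - 0.62)*(7.32*k - 4.52)*(14.64*k - 9.04) + (42.822*k - 22.1664)*(3.66*k^2 - 4.52*k + 1.15))/(3.66*k^2 - 4.52*k + 1.15)^3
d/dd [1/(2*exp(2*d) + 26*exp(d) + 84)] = (-exp(d) - 13/2)*exp(d)/(exp(2*d) + 13*exp(d) + 42)^2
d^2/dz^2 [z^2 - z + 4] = 2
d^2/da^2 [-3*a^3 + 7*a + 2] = -18*a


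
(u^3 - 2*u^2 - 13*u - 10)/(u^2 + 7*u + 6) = (u^2 - 3*u - 10)/(u + 6)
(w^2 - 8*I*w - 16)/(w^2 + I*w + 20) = (w - 4*I)/(w + 5*I)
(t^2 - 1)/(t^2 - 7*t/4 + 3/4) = 4*(t + 1)/(4*t - 3)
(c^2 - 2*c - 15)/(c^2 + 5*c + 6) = (c - 5)/(c + 2)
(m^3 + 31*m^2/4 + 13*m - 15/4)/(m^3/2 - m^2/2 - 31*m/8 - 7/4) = 2*(-4*m^3 - 31*m^2 - 52*m + 15)/(-4*m^3 + 4*m^2 + 31*m + 14)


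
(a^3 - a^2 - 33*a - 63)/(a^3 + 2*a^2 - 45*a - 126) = (a + 3)/(a + 6)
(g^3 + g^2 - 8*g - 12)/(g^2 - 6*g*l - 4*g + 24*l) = (g^3 + g^2 - 8*g - 12)/(g^2 - 6*g*l - 4*g + 24*l)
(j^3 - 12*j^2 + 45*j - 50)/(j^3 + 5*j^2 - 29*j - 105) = (j^2 - 7*j + 10)/(j^2 + 10*j + 21)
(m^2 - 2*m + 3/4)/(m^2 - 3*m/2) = (m - 1/2)/m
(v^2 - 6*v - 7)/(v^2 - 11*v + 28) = (v + 1)/(v - 4)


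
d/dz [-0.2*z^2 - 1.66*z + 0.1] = -0.4*z - 1.66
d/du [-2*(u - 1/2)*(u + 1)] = -4*u - 1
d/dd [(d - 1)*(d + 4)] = 2*d + 3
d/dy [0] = 0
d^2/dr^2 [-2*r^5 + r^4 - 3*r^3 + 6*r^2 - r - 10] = -40*r^3 + 12*r^2 - 18*r + 12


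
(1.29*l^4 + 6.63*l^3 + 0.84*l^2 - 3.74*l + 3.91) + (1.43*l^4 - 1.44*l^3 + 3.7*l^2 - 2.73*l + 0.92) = 2.72*l^4 + 5.19*l^3 + 4.54*l^2 - 6.47*l + 4.83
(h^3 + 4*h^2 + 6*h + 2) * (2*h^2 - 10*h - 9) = 2*h^5 - 2*h^4 - 37*h^3 - 92*h^2 - 74*h - 18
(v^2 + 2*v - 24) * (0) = 0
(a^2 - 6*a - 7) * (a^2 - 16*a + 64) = a^4 - 22*a^3 + 153*a^2 - 272*a - 448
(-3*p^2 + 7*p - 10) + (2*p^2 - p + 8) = -p^2 + 6*p - 2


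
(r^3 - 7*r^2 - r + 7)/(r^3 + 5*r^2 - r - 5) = (r - 7)/(r + 5)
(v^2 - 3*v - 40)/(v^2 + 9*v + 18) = (v^2 - 3*v - 40)/(v^2 + 9*v + 18)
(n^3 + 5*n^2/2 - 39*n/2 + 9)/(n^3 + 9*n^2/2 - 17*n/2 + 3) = (n - 3)/(n - 1)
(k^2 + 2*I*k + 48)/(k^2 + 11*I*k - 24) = (k - 6*I)/(k + 3*I)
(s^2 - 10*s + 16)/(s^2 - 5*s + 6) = (s - 8)/(s - 3)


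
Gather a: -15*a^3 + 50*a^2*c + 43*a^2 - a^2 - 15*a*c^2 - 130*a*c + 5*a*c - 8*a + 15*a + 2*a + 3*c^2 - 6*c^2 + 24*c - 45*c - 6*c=-15*a^3 + a^2*(50*c + 42) + a*(-15*c^2 - 125*c + 9) - 3*c^2 - 27*c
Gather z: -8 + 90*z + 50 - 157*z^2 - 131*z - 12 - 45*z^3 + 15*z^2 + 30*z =-45*z^3 - 142*z^2 - 11*z + 30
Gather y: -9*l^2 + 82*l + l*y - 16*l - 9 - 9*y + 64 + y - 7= -9*l^2 + 66*l + y*(l - 8) + 48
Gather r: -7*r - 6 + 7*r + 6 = 0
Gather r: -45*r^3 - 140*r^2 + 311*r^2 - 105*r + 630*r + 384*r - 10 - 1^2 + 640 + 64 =-45*r^3 + 171*r^2 + 909*r + 693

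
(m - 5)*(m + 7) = m^2 + 2*m - 35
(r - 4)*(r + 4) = r^2 - 16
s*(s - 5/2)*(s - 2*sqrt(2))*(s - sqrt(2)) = s^4 - 3*sqrt(2)*s^3 - 5*s^3/2 + 4*s^2 + 15*sqrt(2)*s^2/2 - 10*s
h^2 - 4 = (h - 2)*(h + 2)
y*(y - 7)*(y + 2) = y^3 - 5*y^2 - 14*y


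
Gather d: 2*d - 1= 2*d - 1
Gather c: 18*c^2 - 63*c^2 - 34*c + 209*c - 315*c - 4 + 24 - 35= -45*c^2 - 140*c - 15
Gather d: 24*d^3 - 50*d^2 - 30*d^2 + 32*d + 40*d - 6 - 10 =24*d^3 - 80*d^2 + 72*d - 16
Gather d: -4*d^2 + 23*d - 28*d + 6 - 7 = -4*d^2 - 5*d - 1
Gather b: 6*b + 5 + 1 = 6*b + 6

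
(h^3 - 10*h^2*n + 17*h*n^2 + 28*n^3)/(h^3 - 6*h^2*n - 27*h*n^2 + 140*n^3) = (h + n)/(h + 5*n)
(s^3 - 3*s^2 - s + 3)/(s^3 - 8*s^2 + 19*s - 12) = (s + 1)/(s - 4)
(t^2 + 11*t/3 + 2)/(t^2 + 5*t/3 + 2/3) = (t + 3)/(t + 1)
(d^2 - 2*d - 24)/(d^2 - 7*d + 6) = (d + 4)/(d - 1)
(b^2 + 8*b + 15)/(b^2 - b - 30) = (b + 3)/(b - 6)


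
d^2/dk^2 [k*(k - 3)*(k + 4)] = 6*k + 2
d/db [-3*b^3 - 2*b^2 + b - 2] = -9*b^2 - 4*b + 1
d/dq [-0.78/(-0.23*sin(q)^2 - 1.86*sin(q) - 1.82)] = -(0.3588*sin(q) + 1.4508)*cos(q)/(0.23*sin(q)^2 + 1.86*sin(q) + 1.82)^2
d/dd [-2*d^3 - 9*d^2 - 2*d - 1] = -6*d^2 - 18*d - 2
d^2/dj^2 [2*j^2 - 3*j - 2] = 4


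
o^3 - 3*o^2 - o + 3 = (o - 3)*(o - 1)*(o + 1)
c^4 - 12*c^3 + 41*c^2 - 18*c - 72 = (c - 6)*(c - 4)*(c - 3)*(c + 1)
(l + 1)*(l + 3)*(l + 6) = l^3 + 10*l^2 + 27*l + 18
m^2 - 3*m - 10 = (m - 5)*(m + 2)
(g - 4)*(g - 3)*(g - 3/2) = g^3 - 17*g^2/2 + 45*g/2 - 18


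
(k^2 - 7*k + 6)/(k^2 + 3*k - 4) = (k - 6)/(k + 4)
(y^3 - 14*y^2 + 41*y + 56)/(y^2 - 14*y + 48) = (y^2 - 6*y - 7)/(y - 6)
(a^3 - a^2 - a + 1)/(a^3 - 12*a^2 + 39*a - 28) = (a^2 - 1)/(a^2 - 11*a + 28)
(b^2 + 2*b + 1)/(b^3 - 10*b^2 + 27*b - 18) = (b^2 + 2*b + 1)/(b^3 - 10*b^2 + 27*b - 18)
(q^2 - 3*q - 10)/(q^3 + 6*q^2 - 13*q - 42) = (q - 5)/(q^2 + 4*q - 21)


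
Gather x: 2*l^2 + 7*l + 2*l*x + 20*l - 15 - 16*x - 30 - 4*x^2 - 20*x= 2*l^2 + 27*l - 4*x^2 + x*(2*l - 36) - 45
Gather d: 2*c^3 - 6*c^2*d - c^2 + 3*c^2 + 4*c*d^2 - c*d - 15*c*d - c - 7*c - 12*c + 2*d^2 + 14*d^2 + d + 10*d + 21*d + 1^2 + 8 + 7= 2*c^3 + 2*c^2 - 20*c + d^2*(4*c + 16) + d*(-6*c^2 - 16*c + 32) + 16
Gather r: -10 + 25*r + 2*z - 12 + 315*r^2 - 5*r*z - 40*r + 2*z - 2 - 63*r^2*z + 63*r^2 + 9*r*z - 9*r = r^2*(378 - 63*z) + r*(4*z - 24) + 4*z - 24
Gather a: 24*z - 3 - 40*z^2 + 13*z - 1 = -40*z^2 + 37*z - 4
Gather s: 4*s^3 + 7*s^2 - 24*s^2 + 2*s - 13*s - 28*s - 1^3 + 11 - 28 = 4*s^3 - 17*s^2 - 39*s - 18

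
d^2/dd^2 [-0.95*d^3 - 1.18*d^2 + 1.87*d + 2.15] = -5.7*d - 2.36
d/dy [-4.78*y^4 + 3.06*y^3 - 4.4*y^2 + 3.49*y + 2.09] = -19.12*y^3 + 9.18*y^2 - 8.8*y + 3.49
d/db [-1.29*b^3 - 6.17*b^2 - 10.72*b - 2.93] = -3.87*b^2 - 12.34*b - 10.72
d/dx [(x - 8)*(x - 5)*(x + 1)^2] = 4*x^3 - 33*x^2 + 30*x + 67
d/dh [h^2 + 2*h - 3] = 2*h + 2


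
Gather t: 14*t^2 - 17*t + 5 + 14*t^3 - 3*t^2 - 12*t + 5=14*t^3 + 11*t^2 - 29*t + 10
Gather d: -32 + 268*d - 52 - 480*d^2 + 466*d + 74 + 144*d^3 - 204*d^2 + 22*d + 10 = 144*d^3 - 684*d^2 + 756*d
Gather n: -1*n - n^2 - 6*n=-n^2 - 7*n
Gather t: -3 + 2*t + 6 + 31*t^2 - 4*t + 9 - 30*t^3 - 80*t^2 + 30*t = -30*t^3 - 49*t^2 + 28*t + 12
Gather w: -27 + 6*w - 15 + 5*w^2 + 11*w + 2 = 5*w^2 + 17*w - 40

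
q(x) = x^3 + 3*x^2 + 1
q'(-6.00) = 72.00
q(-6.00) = -107.00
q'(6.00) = 144.00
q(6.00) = 325.00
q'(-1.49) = -2.28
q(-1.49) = 4.35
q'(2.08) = 25.46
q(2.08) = 22.98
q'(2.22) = 28.11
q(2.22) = 26.73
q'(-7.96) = 142.32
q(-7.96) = -313.27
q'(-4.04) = 24.72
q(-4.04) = -15.97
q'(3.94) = 70.21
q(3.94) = 108.73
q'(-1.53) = -2.16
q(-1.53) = 4.44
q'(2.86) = 41.70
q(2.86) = 48.93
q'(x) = 3*x^2 + 6*x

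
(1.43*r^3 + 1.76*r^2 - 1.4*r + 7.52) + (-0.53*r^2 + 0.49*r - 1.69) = 1.43*r^3 + 1.23*r^2 - 0.91*r + 5.83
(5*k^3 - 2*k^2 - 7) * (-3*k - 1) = -15*k^4 + k^3 + 2*k^2 + 21*k + 7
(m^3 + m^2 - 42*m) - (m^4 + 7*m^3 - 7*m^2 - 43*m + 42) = -m^4 - 6*m^3 + 8*m^2 + m - 42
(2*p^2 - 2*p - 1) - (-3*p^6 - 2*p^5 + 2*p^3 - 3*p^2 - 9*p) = 3*p^6 + 2*p^5 - 2*p^3 + 5*p^2 + 7*p - 1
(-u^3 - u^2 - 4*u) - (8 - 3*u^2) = -u^3 + 2*u^2 - 4*u - 8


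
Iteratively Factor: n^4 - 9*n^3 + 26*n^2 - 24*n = (n - 3)*(n^3 - 6*n^2 + 8*n) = (n - 4)*(n - 3)*(n^2 - 2*n) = n*(n - 4)*(n - 3)*(n - 2)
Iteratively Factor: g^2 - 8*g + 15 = (g - 3)*(g - 5)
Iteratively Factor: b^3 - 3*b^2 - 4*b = (b + 1)*(b^2 - 4*b) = b*(b + 1)*(b - 4)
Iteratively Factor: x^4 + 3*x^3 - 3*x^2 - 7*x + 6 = (x + 2)*(x^3 + x^2 - 5*x + 3) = (x - 1)*(x + 2)*(x^2 + 2*x - 3) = (x - 1)^2*(x + 2)*(x + 3)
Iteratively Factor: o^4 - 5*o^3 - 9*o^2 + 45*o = (o - 5)*(o^3 - 9*o) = (o - 5)*(o + 3)*(o^2 - 3*o) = (o - 5)*(o - 3)*(o + 3)*(o)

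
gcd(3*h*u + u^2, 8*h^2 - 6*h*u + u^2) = 1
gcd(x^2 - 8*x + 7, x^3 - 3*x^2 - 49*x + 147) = x - 7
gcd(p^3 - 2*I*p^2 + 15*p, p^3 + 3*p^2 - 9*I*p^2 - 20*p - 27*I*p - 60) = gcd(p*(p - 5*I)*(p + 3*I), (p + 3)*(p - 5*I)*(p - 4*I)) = p - 5*I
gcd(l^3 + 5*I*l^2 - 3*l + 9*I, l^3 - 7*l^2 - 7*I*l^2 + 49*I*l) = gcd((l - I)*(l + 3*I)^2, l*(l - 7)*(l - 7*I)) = 1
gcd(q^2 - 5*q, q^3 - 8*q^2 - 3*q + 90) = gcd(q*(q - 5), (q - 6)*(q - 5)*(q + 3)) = q - 5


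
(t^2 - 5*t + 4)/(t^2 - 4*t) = (t - 1)/t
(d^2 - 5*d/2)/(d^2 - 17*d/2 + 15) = d/(d - 6)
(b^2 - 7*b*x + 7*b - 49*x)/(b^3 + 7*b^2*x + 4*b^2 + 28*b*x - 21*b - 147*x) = (b - 7*x)/(b^2 + 7*b*x - 3*b - 21*x)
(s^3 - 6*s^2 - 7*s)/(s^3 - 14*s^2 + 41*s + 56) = s/(s - 8)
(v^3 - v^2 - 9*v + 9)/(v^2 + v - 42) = (v^3 - v^2 - 9*v + 9)/(v^2 + v - 42)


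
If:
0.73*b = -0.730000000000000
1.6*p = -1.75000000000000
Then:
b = -1.00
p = -1.09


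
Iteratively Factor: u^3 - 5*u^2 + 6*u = (u - 3)*(u^2 - 2*u) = u*(u - 3)*(u - 2)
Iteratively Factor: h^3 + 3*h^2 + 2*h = (h)*(h^2 + 3*h + 2) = h*(h + 1)*(h + 2)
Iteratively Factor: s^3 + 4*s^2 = (s + 4)*(s^2) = s*(s + 4)*(s)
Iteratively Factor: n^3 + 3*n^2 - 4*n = (n - 1)*(n^2 + 4*n) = n*(n - 1)*(n + 4)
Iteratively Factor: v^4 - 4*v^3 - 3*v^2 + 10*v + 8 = (v + 1)*(v^3 - 5*v^2 + 2*v + 8) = (v - 2)*(v + 1)*(v^2 - 3*v - 4) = (v - 4)*(v - 2)*(v + 1)*(v + 1)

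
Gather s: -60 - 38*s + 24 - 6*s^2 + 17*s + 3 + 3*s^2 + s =-3*s^2 - 20*s - 33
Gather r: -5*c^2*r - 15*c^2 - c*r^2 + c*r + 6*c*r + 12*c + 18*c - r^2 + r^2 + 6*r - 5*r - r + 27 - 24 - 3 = -15*c^2 - c*r^2 + 30*c + r*(-5*c^2 + 7*c)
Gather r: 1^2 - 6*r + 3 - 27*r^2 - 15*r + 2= -27*r^2 - 21*r + 6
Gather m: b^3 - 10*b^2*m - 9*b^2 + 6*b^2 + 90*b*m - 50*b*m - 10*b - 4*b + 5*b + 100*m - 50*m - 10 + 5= b^3 - 3*b^2 - 9*b + m*(-10*b^2 + 40*b + 50) - 5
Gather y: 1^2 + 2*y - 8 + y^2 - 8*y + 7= y^2 - 6*y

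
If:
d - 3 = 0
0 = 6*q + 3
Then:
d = 3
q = -1/2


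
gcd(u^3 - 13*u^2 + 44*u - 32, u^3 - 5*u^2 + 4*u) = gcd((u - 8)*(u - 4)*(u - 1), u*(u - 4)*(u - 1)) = u^2 - 5*u + 4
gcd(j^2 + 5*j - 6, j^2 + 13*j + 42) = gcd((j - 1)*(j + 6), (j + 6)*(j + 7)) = j + 6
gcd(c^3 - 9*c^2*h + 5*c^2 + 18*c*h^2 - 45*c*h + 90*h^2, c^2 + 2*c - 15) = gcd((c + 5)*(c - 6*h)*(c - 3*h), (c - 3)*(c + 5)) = c + 5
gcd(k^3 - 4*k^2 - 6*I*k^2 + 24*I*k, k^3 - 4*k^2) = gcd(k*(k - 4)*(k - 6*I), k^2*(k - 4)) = k^2 - 4*k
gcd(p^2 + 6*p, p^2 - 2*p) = p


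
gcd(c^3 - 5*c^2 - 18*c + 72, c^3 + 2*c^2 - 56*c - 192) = c + 4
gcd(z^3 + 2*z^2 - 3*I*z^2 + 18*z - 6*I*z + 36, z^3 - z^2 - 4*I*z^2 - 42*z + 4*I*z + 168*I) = 1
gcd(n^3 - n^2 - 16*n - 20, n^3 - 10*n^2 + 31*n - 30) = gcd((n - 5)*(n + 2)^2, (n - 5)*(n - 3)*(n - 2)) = n - 5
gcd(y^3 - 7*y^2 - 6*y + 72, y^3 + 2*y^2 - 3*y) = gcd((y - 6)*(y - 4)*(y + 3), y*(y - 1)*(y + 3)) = y + 3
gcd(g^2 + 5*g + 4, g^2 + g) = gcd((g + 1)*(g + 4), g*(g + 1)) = g + 1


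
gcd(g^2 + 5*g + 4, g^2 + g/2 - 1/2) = g + 1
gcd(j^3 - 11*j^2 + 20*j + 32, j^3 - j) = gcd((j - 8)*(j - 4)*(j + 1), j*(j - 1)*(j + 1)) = j + 1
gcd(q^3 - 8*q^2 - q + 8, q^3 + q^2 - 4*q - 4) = q + 1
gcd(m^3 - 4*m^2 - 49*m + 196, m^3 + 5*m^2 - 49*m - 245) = m^2 - 49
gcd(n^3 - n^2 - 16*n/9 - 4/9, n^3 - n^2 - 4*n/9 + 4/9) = n + 2/3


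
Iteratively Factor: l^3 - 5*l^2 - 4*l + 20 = (l - 2)*(l^2 - 3*l - 10) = (l - 5)*(l - 2)*(l + 2)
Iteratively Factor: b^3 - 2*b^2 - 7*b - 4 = (b + 1)*(b^2 - 3*b - 4) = (b + 1)^2*(b - 4)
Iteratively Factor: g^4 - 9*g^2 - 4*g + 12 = (g + 2)*(g^3 - 2*g^2 - 5*g + 6) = (g - 1)*(g + 2)*(g^2 - g - 6) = (g - 1)*(g + 2)^2*(g - 3)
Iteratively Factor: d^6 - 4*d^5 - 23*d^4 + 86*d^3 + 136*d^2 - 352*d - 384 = (d - 4)*(d^5 - 23*d^3 - 6*d^2 + 112*d + 96) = (d - 4)*(d + 4)*(d^4 - 4*d^3 - 7*d^2 + 22*d + 24) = (d - 4)*(d + 1)*(d + 4)*(d^3 - 5*d^2 - 2*d + 24) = (d - 4)*(d + 1)*(d + 2)*(d + 4)*(d^2 - 7*d + 12) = (d - 4)*(d - 3)*(d + 1)*(d + 2)*(d + 4)*(d - 4)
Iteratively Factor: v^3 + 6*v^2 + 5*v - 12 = (v + 4)*(v^2 + 2*v - 3) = (v + 3)*(v + 4)*(v - 1)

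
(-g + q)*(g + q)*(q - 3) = -g^2*q + 3*g^2 + q^3 - 3*q^2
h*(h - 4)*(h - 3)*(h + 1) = h^4 - 6*h^3 + 5*h^2 + 12*h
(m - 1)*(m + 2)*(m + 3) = m^3 + 4*m^2 + m - 6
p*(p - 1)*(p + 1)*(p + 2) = p^4 + 2*p^3 - p^2 - 2*p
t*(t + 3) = t^2 + 3*t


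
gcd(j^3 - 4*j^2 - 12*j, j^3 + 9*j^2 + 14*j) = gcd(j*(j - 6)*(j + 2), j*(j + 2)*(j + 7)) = j^2 + 2*j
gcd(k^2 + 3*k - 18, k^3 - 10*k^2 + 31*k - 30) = k - 3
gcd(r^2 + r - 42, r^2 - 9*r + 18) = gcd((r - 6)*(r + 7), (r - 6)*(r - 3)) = r - 6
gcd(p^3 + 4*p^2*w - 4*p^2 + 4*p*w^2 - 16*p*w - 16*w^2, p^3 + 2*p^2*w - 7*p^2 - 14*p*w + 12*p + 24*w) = p^2 + 2*p*w - 4*p - 8*w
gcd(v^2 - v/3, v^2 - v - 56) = 1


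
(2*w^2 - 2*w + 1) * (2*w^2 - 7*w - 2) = 4*w^4 - 18*w^3 + 12*w^2 - 3*w - 2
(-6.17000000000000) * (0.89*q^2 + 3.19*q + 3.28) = -5.4913*q^2 - 19.6823*q - 20.2376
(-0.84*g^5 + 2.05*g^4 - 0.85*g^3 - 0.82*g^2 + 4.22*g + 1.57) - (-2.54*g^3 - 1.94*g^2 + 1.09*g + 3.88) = -0.84*g^5 + 2.05*g^4 + 1.69*g^3 + 1.12*g^2 + 3.13*g - 2.31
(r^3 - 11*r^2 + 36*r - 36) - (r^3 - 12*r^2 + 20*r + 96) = r^2 + 16*r - 132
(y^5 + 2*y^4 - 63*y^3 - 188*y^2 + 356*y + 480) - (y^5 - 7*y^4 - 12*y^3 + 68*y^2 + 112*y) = 9*y^4 - 51*y^3 - 256*y^2 + 244*y + 480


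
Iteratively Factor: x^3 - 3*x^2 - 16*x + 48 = (x - 4)*(x^2 + x - 12) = (x - 4)*(x + 4)*(x - 3)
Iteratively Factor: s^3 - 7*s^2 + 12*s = (s)*(s^2 - 7*s + 12) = s*(s - 4)*(s - 3)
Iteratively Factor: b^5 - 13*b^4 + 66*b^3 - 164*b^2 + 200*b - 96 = (b - 2)*(b^4 - 11*b^3 + 44*b^2 - 76*b + 48) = (b - 4)*(b - 2)*(b^3 - 7*b^2 + 16*b - 12) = (b - 4)*(b - 2)^2*(b^2 - 5*b + 6) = (b - 4)*(b - 3)*(b - 2)^2*(b - 2)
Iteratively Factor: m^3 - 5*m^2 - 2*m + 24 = (m - 3)*(m^2 - 2*m - 8) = (m - 4)*(m - 3)*(m + 2)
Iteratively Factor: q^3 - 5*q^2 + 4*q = (q - 4)*(q^2 - q) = (q - 4)*(q - 1)*(q)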